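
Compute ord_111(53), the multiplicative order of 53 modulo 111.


We want ord_111(53), the smallest k >= 1 with 53^k = 1 mod 111.
n = 111 = 3 * 37, phi(111) = 72; the order divides phi(n).
Divisors of 72: 1, 2, 3, 4, 6, 8, 9, 12, 18, 24, 36, 72
Repeated squaring mod 111: 53^1 = 53, 53^2 = 34, 53^4 = 46, 53^8 = 7, 53^16 = 49, 53^32 = 70, 53^64 = 16
Test divisors in increasing order:
  k=1: 53^1 = 53 mod 111
  k=2: 53^2 = 34 mod 111
  k=3: 53^3 = 34 * 53 = 26 mod 111
  k=4: 53^4 = 46 mod 111
  k=6: 53^6 = 46 * 34 = 10 mod 111
  k=8: 53^8 = 7 mod 111
  k=9: 53^9 = 7 * 53 = 38 mod 111
  k=12: 53^12 = 7 * 46 = 100 mod 111
  k=18: 53^18 = 49 * 34 = 1 mod 111  <- first divisor giving 1
Order = 18

18


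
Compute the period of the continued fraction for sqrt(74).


Run the CF algorithm for sqrt(74).
a_0 = floor(sqrt(74)) = 8; set m_0=0, q_0=1.
Recurrence: m' = q*a - m,  q' = (d - m'^2)/q,  a' = floor((a_0 + m')/q').
  step 1: m=8, q=10, a=1
  step 2: m=2, q=7, a=1
  step 3: m=5, q=7, a=1
  step 4: m=2, q=10, a=1
  step 5: m=8, q=1, a=16
a_5 = 2*a_0 = 16, so the period closes here.
sqrt(74) = [8; 1, 1, 1, 1, 16]
Period length = 5

5


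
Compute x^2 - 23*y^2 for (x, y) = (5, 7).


x^2 - d*y^2
= 5^2 - 23*7^2
= 25 - 1127
= -1102

-1102


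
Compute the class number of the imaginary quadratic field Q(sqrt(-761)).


K = Q(sqrt(-761)). d mod 4 = 3, so D = disc(K) = 4d = -3044
h(K) equals the number of primitive reduced positive-definite forms (a, b, c) = a*x^2 + b*x*y + c*y^2 with b^2 - 4ac = D,
where reduced means |b| <= a <= c, with b >= 0 whenever |b| = a or a = c, and primitive means gcd(a, b, c) = 1.
Reduced forces 3a^2 <= |D| = 3044, so 1 <= a <= 31; b must have the parity of D, and c = (b^2 - D)/(4a) must be an integer >= a.
Enumerate a = 1..31, b in [-a, a]:
  a=1: (1, 0, 761)  [1]
  a=2: (2, 2, 381)  [1]
  a=3: (3, -2, 254), (3, 2, 254)  [2]
  a=4: none
  a=5: (5, -4, 153), (5, 4, 153)  [2]
  a=6: (6, -2, 127), (6, 2, 127)  [2]
  a=7: (7, -6, 110), (7, 6, 110)  [2]
  a=8: none
  a=9: (9, -4, 85), (9, 4, 85)  [2]
  a=10: (10, -6, 77), (10, 6, 77)  [2]
  a=11: (11, -6, 70), (11, 6, 70)  [2]
  a=12..13: none
  a=14: (14, -6, 55), (14, 6, 55)  [2]
  a=15: (15, -14, 54), (15, -4, 51), (15, 4, 51), (15, 14, 54)  [4]
  a=16: none
  a=17: (17, -4, 45), (17, 4, 45)  [2]
  a=18: (18, -14, 45), (18, 14, 45)  [2]
  a=19..20: none
  a=21: (21, -20, 41), (21, -8, 37), (21, 8, 37), (21, 20, 41)  [4]
  a=22: (22, -6, 35), (22, 6, 35)  [2]
  a=23..24: none
  a=25: (25, -16, 33), (25, 16, 33)  [2]
  a=26: none
  a=27: (27, -14, 30), (27, 14, 30)  [2]
  a=28: none
  a=29: (29, -28, 33), (29, 28, 33)  [2]
  a=30: (30, -26, 31), (30, 26, 31)  [2]
  a=31: none
Total reduced forms: 1 + 1 + 2 + 2 + 2 + 2 + 2 + 2 + 2 + 2 + 4 + 2 + 2 + 4 + 2 + 2 + 2 + 2 + 2 = 40
h = 40

40


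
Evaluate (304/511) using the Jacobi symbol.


Compute (304/511) via quadratic reciprocity:
  pull out 2: (2/511) = +1  (since 511 mod 8 = 7)
  pull out 2: (2/511) = +1  (since 511 mod 8 = 7)
  pull out 2: (2/511) = +1  (since 511 mod 8 = 7)
  pull out 2: (2/511) = +1  (since 511 mod 8 = 7)
  reciprocity: (19/511) -> -(511/19)
  reduce: (17/19)
  reciprocity: (17/19) -> +(19/17)
  reduce: (2/17)
  pull out 2: (2/17) = +1  (since 17 mod 8 = 1)
  (1/17) = 1
Product of signs = -1

-1


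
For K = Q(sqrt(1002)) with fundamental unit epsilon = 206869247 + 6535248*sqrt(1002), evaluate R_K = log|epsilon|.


epsilon = 206869247 + 6535248*sqrt(1002)
= 4.1374e+08
R = ln(4.1374e+08)
= 19.8407

19.8407


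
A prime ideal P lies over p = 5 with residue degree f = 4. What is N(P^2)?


N(P^a) = p^(a*f)
= 5^(2*4)
= 5^8
= 390625

390625


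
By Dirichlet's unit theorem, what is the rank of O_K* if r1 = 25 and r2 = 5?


By Dirichlet's unit theorem:
rank = r1 + r2 - 1
= 25 + 5 - 1
= 29

29


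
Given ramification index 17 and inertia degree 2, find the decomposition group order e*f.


|D_P| = e * f
= 17 * 2
= 34

34


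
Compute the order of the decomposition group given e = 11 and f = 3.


|D_P| = e * f
= 11 * 3
= 33

33


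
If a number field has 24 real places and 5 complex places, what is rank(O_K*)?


By Dirichlet's unit theorem:
rank = r1 + r2 - 1
= 24 + 5 - 1
= 28

28


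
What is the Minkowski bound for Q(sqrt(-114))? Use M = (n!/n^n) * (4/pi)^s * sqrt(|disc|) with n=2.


d = -114, d mod 4 = 2, so disc(K) = 4d = -456; |disc(K)| = 456
Imaginary quadratic field, so n = 2, s = r2 = 1, r1 = 0
M = (n!/n^n) * (4/pi)^s * sqrt(|disc(K)|) = (2!/2^2) * (4/pi)^1 * sqrt(456)
= 0.5 * 1.273240 * 21.354157
= 13.5945

13.5945


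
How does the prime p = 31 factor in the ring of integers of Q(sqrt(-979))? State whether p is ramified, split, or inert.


K = Q(sqrt(-979)). Since d mod 4 = 1, disc(K) = -979.
Check p | disc: -979 mod 31 = 13.
p does not divide disc. Compute Legendre symbol (d/p):
13^((31-1)/2) mod 31 = -1
(d/p) = -1, so p is inert: (p) stays prime with e=1, f=2, g=1.
Therefore p is inert.

inert


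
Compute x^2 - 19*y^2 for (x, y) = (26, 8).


x^2 - d*y^2
= 26^2 - 19*8^2
= 676 - 1216
= -540

-540


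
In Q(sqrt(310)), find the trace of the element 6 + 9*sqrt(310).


Tr(a + b*sqrt(d)) = (a + b*sqrt(d)) + (a - b*sqrt(d)) = 2a
= 2 * (6)
= 12

12


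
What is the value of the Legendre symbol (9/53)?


p = 53 is prime, so compute (9/53) with the reciprocity algorithm (Jacobi-symbol steps: pull out 2s via (2/n), flip via reciprocity, reduce):
  reciprocity: (9/53) -> +(53/9)
  reduce: (8/9)
  pull out 2: (2/9) = +1  (since 9 mod 8 = 1)
  pull out 2: (2/9) = +1  (since 9 mod 8 = 1)
  pull out 2: (2/9) = +1  (since 9 mod 8 = 1)
  (1/9) = 1
Product of signs = 1
(9/53) = 1

1


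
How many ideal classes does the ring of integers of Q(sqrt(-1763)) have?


K = Q(sqrt(-1763)). d mod 4 = 1, so D = disc(K) = d = -1763
h(K) equals the number of primitive reduced positive-definite forms (a, b, c) = a*x^2 + b*x*y + c*y^2 with b^2 - 4ac = D,
where reduced means |b| <= a <= c, with b >= 0 whenever |b| = a or a = c, and primitive means gcd(a, b, c) = 1.
Reduced forces 3a^2 <= |D| = 1763, so 1 <= a <= 24; b must have the parity of D, and c = (b^2 - D)/(4a) must be an integer >= a.
Enumerate a = 1..24, b in [-a, a]:
  a=1: (1, 1, 441)  [1]
  a=2: none
  a=3: (3, -1, 147), (3, 1, 147)  [2]
  a=4..6: none
  a=7: (7, -1, 63), (7, 1, 63)  [2]
  a=8: none
  a=9: (9, -1, 49), (9, 1, 49)  [2]
  a=10..18: none
  a=19: (19, -17, 27), (19, 17, 27)  [2]
  a=20: none
  a=21: (21, -13, 23), (21, 1, 21), (21, 13, 23)  [3]
  a=22..24: none
Total reduced forms: 1 + 2 + 2 + 2 + 2 + 3 = 12
h = 12

12


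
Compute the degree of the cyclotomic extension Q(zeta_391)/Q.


The degree equals Euler's totient phi(391).
391 = 17 * 23
phi(391) = 352

352


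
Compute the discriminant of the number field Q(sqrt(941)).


For K = Q(sqrt(d)) with d squarefree: disc(K) = d if d = 1 mod 4, and disc(K) = 4d if d = 2 or 3 mod 4.
Here d = 941, and d mod 4 = 1.
d = 1 mod 4 (O_K = Z[(1+sqrt(d))/2]), so disc(K) = d = 941

941


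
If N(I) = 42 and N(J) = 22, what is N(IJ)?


N(IJ) = N(I) * N(J)
= 42 * 22
= 924

924


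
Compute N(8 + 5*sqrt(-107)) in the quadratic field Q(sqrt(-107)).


N(a + b*sqrt(d)) = a^2 - d*b^2
= (8)^2 - (-107)*(5)^2
= 64 + 2675
= 2739

2739


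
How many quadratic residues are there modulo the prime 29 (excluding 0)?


For prime p, the number of non-zero quadratic residues is (p-1)/2.
= (29-1)/2
= 14

14


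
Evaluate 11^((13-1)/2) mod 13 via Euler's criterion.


p = 13 is prime and the exponent is (p-1)/2 = 6, so by Euler's criterion 11^6 = (11/13) = +1 or -1 mod 13.
Compute by square-and-multiply:
  6 = 4 + 2 (binary 110)
  Repeated squaring mod 13: 11^1 = 11, 11^2 = 4, 11^4 = 3
  11^6 = 11^4 * 11^2 = 3 * 4 mod 13
    3 * 4 = 12 = 12 mod 13
  11^6 = 12 mod 13
Result 12 = p - 1 = -1 mod 13: 11 is a quadratic non-residue mod 13. As a residue in [0, p-1] the value is 12.
11^6 mod 13 = 12

12


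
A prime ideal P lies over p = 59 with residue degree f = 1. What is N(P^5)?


N(P^a) = p^(a*f)
= 59^(5*1)
= 59^5
= 714924299

714924299


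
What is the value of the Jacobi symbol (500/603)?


Compute (500/603) via quadratic reciprocity:
  pull out 2: (2/603) = -1  (since 603 mod 8 = 3)
  pull out 2: (2/603) = -1  (since 603 mod 8 = 3)
  reciprocity: (125/603) -> +(603/125)
  reduce: (103/125)
  reciprocity: (103/125) -> +(125/103)
  reduce: (22/103)
  pull out 2: (2/103) = +1  (since 103 mod 8 = 7)
  reciprocity: (11/103) -> -(103/11)
  reduce: (4/11)
  pull out 2: (2/11) = -1  (since 11 mod 8 = 3)
  pull out 2: (2/11) = -1  (since 11 mod 8 = 3)
  (1/11) = 1
Product of signs = -1

-1


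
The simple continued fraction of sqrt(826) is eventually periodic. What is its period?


Run the CF algorithm for sqrt(826).
a_0 = floor(sqrt(826)) = 28; set m_0=0, q_0=1.
Recurrence: m' = q*a - m,  q' = (d - m'^2)/q,  a' = floor((a_0 + m')/q').
  step 1: m=28, q=42, a=1
  step 2: m=14, q=15, a=2
  step 3: m=16, q=38, a=1
  step 4: m=22, q=9, a=5
  step 5: m=23, q=33, a=1
  step 6: m=10, q=22, a=1
  step 7: m=12, q=31, a=1
  step 8: m=19, q=15, a=3
  step 9: m=26, q=10, a=5
  step 10: m=24, q=25, a=2
  step 11: m=26, q=6, a=9
  step 12: m=28, q=7, a=8
  step 13: m=28, q=6, a=9
  step 14: m=26, q=25, a=2
  step 15: m=24, q=10, a=5
  step 16: m=26, q=15, a=3
  step 17: m=19, q=31, a=1
  step 18: m=12, q=22, a=1
  step 19: m=10, q=33, a=1
  step 20: m=23, q=9, a=5
  step 21: m=22, q=38, a=1
  step 22: m=16, q=15, a=2
  step 23: m=14, q=42, a=1
  step 24: m=28, q=1, a=56
a_24 = 2*a_0 = 56, so the period closes here.
sqrt(826) = [28; 1, 2, 1, 5, 1, 1, 1, 3, 5, 2, 9, 8, 9, 2, 5, 3, 1, 1, 1, 5, 1, 2, 1, 56]
Period length = 24

24


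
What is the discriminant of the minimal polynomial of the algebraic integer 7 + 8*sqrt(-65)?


The element 7 + 8*sqrt(-65) has minimal polynomial:
x^2 - 14*x + 4209
Discriminant = (-14)^2 - 4*(4209)
= 196 - 16836
= -16640

-16640


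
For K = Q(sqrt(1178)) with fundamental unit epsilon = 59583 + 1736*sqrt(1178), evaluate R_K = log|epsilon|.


epsilon = 59583 + 1736*sqrt(1178)
= 119166.0000
R = ln(119166.0000)
= 11.6883

11.6883


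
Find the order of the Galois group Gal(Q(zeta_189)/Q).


|Gal(Q(zeta_189)/Q)| = phi(189)
= 108

108


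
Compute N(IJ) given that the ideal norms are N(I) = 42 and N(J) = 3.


N(IJ) = N(I) * N(J)
= 42 * 3
= 126

126


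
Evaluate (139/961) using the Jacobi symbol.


Compute (139/961) via quadratic reciprocity:
  reciprocity: (139/961) -> +(961/139)
  reduce: (127/139)
  reciprocity: (127/139) -> -(139/127)
  reduce: (12/127)
  pull out 2: (2/127) = +1  (since 127 mod 8 = 7)
  pull out 2: (2/127) = +1  (since 127 mod 8 = 7)
  reciprocity: (3/127) -> -(127/3)
  reduce: (1/3)
  (1/3) = 1
Product of signs = 1

1


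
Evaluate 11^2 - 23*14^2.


x^2 - d*y^2
= 11^2 - 23*14^2
= 121 - 4508
= -4387

-4387


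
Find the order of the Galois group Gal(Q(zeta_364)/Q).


|Gal(Q(zeta_364)/Q)| = phi(364)
= 144

144


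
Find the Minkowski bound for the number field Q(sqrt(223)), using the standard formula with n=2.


d = 223, d mod 4 = 3, so disc(K) = 4d = 892; |disc(K)| = 892
Real quadratic field, so n = 2, s = r2 = 0, r1 = 2
M = (n!/n^n) * (4/pi)^s * sqrt(|disc(K)|) = (2!/2^2) * (4/pi)^0 * sqrt(892)
= 0.5 * 1.000000 * 29.866369
= 14.9332

14.9332


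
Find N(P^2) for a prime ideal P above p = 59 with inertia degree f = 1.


N(P^a) = p^(a*f)
= 59^(2*1)
= 59^2
= 3481

3481


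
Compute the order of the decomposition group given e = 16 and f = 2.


|D_P| = e * f
= 16 * 2
= 32

32


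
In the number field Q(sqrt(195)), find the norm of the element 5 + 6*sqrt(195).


N(a + b*sqrt(d)) = a^2 - d*b^2
= (5)^2 - (195)*(6)^2
= 25 - 7020
= -6995

-6995


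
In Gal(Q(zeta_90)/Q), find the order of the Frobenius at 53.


The Frobenius at p in Gal(Q(zeta_n)/Q) = (Z/nZ)* is the class of p, so its order is ord_90(53), the smallest k >= 1 with 53^k = 1 mod 90.
n = 90 = 2 * 3^2 * 5, phi(90) = 24; the order divides phi(n).
Divisors of 24: 1, 2, 3, 4, 6, 8, 12, 24
Repeated squaring mod 90: 53^1 = 53, 53^2 = 19, 53^4 = 1, 53^8 = 1, 53^16 = 1
Test divisors in increasing order:
  k=1: 53^1 = 53 mod 90
  k=2: 53^2 = 19 mod 90
  k=3: 53^3 = 19 * 53 = 17 mod 90
  k=4: 53^4 = 1 mod 90  <- first divisor giving 1
Order = 4

4


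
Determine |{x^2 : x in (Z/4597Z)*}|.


For prime p, the number of non-zero quadratic residues is (p-1)/2.
= (4597-1)/2
= 2298

2298


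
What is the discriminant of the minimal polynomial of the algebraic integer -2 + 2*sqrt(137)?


The element -2 + 2*sqrt(137) has minimal polynomial:
x^2 + 4*x - 544
Discriminant = (4)^2 - 4*(-544)
= 16 + 2176
= 2192

2192


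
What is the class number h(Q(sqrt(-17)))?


K = Q(sqrt(-17)). d mod 4 = 3, so D = disc(K) = 4d = -68
h(K) equals the number of primitive reduced positive-definite forms (a, b, c) = a*x^2 + b*x*y + c*y^2 with b^2 - 4ac = D,
where reduced means |b| <= a <= c, with b >= 0 whenever |b| = a or a = c, and primitive means gcd(a, b, c) = 1.
Reduced forces 3a^2 <= |D| = 68, so 1 <= a <= 4; b must have the parity of D, and c = (b^2 - D)/(4a) must be an integer >= a.
Enumerate a = 1..4, b in [-a, a]:
  a=1: (1, 0, 17)  [1]
  a=2: (2, 2, 9)  [1]
  a=3: (3, -2, 6), (3, 2, 6)  [2]
  a=4: none
Total reduced forms: 1 + 1 + 2 = 4
h = 4

4


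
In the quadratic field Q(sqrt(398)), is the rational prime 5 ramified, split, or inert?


K = Q(sqrt(398)). Since d mod 4 = 2, disc(K) = 1592.
Check p | disc: 1592 mod 5 = 2.
p does not divide disc. Compute Legendre symbol (d/p):
3^((5-1)/2) mod 5 = -1
(d/p) = -1, so p is inert: (p) stays prime with e=1, f=2, g=1.
Therefore p is inert.

inert


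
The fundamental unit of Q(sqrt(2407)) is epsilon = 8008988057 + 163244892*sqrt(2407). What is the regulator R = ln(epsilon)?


epsilon = 8008988057 + 163244892*sqrt(2407)
= 1.6018e+10
R = ln(1.6018e+10)
= 23.4970

23.4970


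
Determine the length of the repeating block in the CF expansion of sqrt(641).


Run the CF algorithm for sqrt(641).
a_0 = floor(sqrt(641)) = 25; set m_0=0, q_0=1.
Recurrence: m' = q*a - m,  q' = (d - m'^2)/q,  a' = floor((a_0 + m')/q').
  step 1: m=25, q=16, a=3
  step 2: m=23, q=7, a=6
  step 3: m=19, q=40, a=1
  step 4: m=21, q=5, a=9
  step 5: m=24, q=13, a=3
  step 6: m=15, q=32, a=1
  step 7: m=17, q=11, a=3
  step 8: m=16, q=35, a=1
  step 9: m=19, q=8, a=5
  step 10: m=21, q=25, a=1
  step 11: m=4, q=25, a=1
  step 12: m=21, q=8, a=5
  step 13: m=19, q=35, a=1
  step 14: m=16, q=11, a=3
  step 15: m=17, q=32, a=1
  step 16: m=15, q=13, a=3
  step 17: m=24, q=5, a=9
  step 18: m=21, q=40, a=1
  step 19: m=19, q=7, a=6
  step 20: m=23, q=16, a=3
  step 21: m=25, q=1, a=50
a_21 = 2*a_0 = 50, so the period closes here.
sqrt(641) = [25; 3, 6, 1, 9, 3, 1, 3, 1, 5, 1, 1, 5, 1, 3, 1, 3, 9, 1, 6, 3, 50]
Period length = 21

21


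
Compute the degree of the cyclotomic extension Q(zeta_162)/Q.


The degree equals Euler's totient phi(162).
162 = 2 * 3^4
phi(162) = 54

54


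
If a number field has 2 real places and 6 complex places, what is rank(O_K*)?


By Dirichlet's unit theorem:
rank = r1 + r2 - 1
= 2 + 6 - 1
= 7

7


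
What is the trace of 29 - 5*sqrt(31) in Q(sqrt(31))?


Tr(a + b*sqrt(d)) = (a + b*sqrt(d)) + (a - b*sqrt(d)) = 2a
= 2 * (29)
= 58

58


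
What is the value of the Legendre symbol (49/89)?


p = 89 is prime, so compute (49/89) with the reciprocity algorithm (Jacobi-symbol steps: pull out 2s via (2/n), flip via reciprocity, reduce):
  reciprocity: (49/89) -> +(89/49)
  reduce: (40/49)
  pull out 2: (2/49) = +1  (since 49 mod 8 = 1)
  pull out 2: (2/49) = +1  (since 49 mod 8 = 1)
  pull out 2: (2/49) = +1  (since 49 mod 8 = 1)
  reciprocity: (5/49) -> +(49/5)
  reduce: (4/5)
  pull out 2: (2/5) = -1  (since 5 mod 8 = 5)
  pull out 2: (2/5) = -1  (since 5 mod 8 = 5)
  (1/5) = 1
Product of signs = 1
(49/89) = 1

1


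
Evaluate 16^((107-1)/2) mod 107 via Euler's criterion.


p = 107 is prime and the exponent is (p-1)/2 = 53, so by Euler's criterion 16^53 = (16/107) = +1 or -1 mod 107.
Compute by square-and-multiply:
  53 = 32 + 16 + 4 + 1 (binary 110101)
  Repeated squaring mod 107: 16^1 = 16, 16^2 = 42, 16^4 = 52, 16^8 = 29, 16^16 = 92, 16^32 = 11
  16^53 = 16^32 * 16^16 * 16^4 * 16^1 = 11 * 92 * 52 * 16 mod 107
    11 * 92 = 1012 = 49 mod 107
    49 * 52 = 2548 = 87 mod 107
    87 * 16 = 1392 = 1 mod 107
  16^53 = 1 mod 107
Result 1: 16 is a quadratic residue mod 107.
16^53 mod 107 = 1

1


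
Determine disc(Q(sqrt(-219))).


For K = Q(sqrt(d)) with d squarefree: disc(K) = d if d = 1 mod 4, and disc(K) = 4d if d = 2 or 3 mod 4.
Here d = -219, and d mod 4 = 1.
d = 1 mod 4 (O_K = Z[(1+sqrt(d))/2]), so disc(K) = d = -219

-219


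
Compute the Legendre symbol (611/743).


p = 743 is prime, so compute (611/743) with the reciprocity algorithm (Jacobi-symbol steps: pull out 2s via (2/n), flip via reciprocity, reduce):
  reciprocity: (611/743) -> -(743/611)
  reduce: (132/611)
  pull out 2: (2/611) = -1  (since 611 mod 8 = 3)
  pull out 2: (2/611) = -1  (since 611 mod 8 = 3)
  reciprocity: (33/611) -> +(611/33)
  reduce: (17/33)
  reciprocity: (17/33) -> +(33/17)
  reduce: (16/17)
  pull out 2: (2/17) = +1  (since 17 mod 8 = 1)
  pull out 2: (2/17) = +1  (since 17 mod 8 = 1)
  pull out 2: (2/17) = +1  (since 17 mod 8 = 1)
  pull out 2: (2/17) = +1  (since 17 mod 8 = 1)
  (1/17) = 1
Product of signs = -1
(611/743) = -1

-1


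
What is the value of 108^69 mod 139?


p = 139 is prime and the exponent is (p-1)/2 = 69, so by Euler's criterion 108^69 = (108/139) = +1 or -1 mod 139.
Compute by square-and-multiply:
  69 = 64 + 4 + 1 (binary 1000101)
  Repeated squaring mod 139: 108^1 = 108, 108^2 = 127, 108^4 = 5, 108^8 = 25, 108^16 = 69, 108^32 = 35, 108^64 = 113
  108^69 = 108^64 * 108^4 * 108^1 = 113 * 5 * 108 mod 139
    113 * 5 = 565 = 9 mod 139
    9 * 108 = 972 = 138 mod 139
  108^69 = 138 mod 139
Result 138 = p - 1 = -1 mod 139: 108 is a quadratic non-residue mod 139. As a residue in [0, p-1] the value is 138.
108^69 mod 139 = 138

138


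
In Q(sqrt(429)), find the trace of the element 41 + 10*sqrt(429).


Tr(a + b*sqrt(d)) = (a + b*sqrt(d)) + (a - b*sqrt(d)) = 2a
= 2 * (41)
= 82

82


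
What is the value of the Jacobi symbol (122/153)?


Compute (122/153) via quadratic reciprocity:
  pull out 2: (2/153) = +1  (since 153 mod 8 = 1)
  reciprocity: (61/153) -> +(153/61)
  reduce: (31/61)
  reciprocity: (31/61) -> +(61/31)
  reduce: (30/31)
  pull out 2: (2/31) = +1  (since 31 mod 8 = 7)
  reciprocity: (15/31) -> -(31/15)
  reduce: (1/15)
  (1/15) = 1
Product of signs = -1

-1


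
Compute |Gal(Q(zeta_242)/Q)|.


|Gal(Q(zeta_242)/Q)| = phi(242)
= 110

110


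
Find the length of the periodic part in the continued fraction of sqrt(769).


Run the CF algorithm for sqrt(769).
a_0 = floor(sqrt(769)) = 27; set m_0=0, q_0=1.
Recurrence: m' = q*a - m,  q' = (d - m'^2)/q,  a' = floor((a_0 + m')/q').
  step 1: m=27, q=40, a=1
  step 2: m=13, q=15, a=2
  step 3: m=17, q=32, a=1
  step 4: m=15, q=17, a=2
  step 5: m=19, q=24, a=1
  step 6: m=5, q=31, a=1
  step 7: m=26, q=3, a=17
  step 8: m=25, q=48, a=1
  step 9: m=23, q=5, a=10
  step 10: m=27, q=8, a=6
  step 11: m=21, q=41, a=1
  step 12: m=20, q=9, a=5
  step 13: m=25, q=16, a=3
  step 14: m=23, q=15, a=3
  step 15: m=22, q=19, a=2
  step 16: m=16, q=27, a=1
  step 17: m=11, q=24, a=1
  step 18: m=13, q=25, a=1
  step 19: m=12, q=25, a=1
  step 20: m=13, q=24, a=1
  step 21: m=11, q=27, a=1
  step 22: m=16, q=19, a=2
  step 23: m=22, q=15, a=3
  step 24: m=23, q=16, a=3
  step 25: m=25, q=9, a=5
  step 26: m=20, q=41, a=1
  step 27: m=21, q=8, a=6
  step 28: m=27, q=5, a=10
  step 29: m=23, q=48, a=1
  step 30: m=25, q=3, a=17
  step 31: m=26, q=31, a=1
  step 32: m=5, q=24, a=1
  step 33: m=19, q=17, a=2
  step 34: m=15, q=32, a=1
  step 35: m=17, q=15, a=2
  step 36: m=13, q=40, a=1
  step 37: m=27, q=1, a=54
a_37 = 2*a_0 = 54, so the period closes here.
sqrt(769) = [27; 1, 2, 1, 2, 1, 1, 17, 1, 10, 6, 1, 5, 3, 3, 2, 1, 1, 1, 1, 1, 1, 2, 3, 3, 5, 1, 6, 10, 1, 17, 1, 1, 2, 1, 2, 1, 54]
Period length = 37

37


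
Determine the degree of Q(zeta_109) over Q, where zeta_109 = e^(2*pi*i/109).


The degree equals Euler's totient phi(109).
109 = 109
phi(109) = 108

108


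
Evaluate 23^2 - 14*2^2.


x^2 - d*y^2
= 23^2 - 14*2^2
= 529 - 56
= 473

473


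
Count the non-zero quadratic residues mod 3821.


For prime p, the number of non-zero quadratic residues is (p-1)/2.
= (3821-1)/2
= 1910

1910


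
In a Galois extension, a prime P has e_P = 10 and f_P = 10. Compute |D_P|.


|D_P| = e * f
= 10 * 10
= 100

100


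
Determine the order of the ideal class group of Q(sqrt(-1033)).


K = Q(sqrt(-1033)). d mod 4 = 3, so D = disc(K) = 4d = -4132
h(K) equals the number of primitive reduced positive-definite forms (a, b, c) = a*x^2 + b*x*y + c*y^2 with b^2 - 4ac = D,
where reduced means |b| <= a <= c, with b >= 0 whenever |b| = a or a = c, and primitive means gcd(a, b, c) = 1.
Reduced forces 3a^2 <= |D| = 4132, so 1 <= a <= 37; b must have the parity of D, and c = (b^2 - D)/(4a) must be an integer >= a.
Enumerate a = 1..37, b in [-a, a]:
  a=1: (1, 0, 1033)  [1]
  a=2: (2, 2, 517)  [1]
  a=3..10: none
  a=11: (11, -2, 94), (11, 2, 94)  [2]
  a=12..16: none
  a=17: (17, -4, 61), (17, 4, 61)  [2]
  a=18..21: none
  a=22: (22, -2, 47), (22, 2, 47)  [2]
  a=23: (23, -10, 46), (23, 10, 46)  [2]
  a=24..33: none
  a=34: (34, -30, 37), (34, 30, 37)  [2]
  a=35..37: none
Total reduced forms: 1 + 1 + 2 + 2 + 2 + 2 + 2 = 12
h = 12

12


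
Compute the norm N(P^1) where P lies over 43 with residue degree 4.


N(P^a) = p^(a*f)
= 43^(1*4)
= 43^4
= 3418801

3418801


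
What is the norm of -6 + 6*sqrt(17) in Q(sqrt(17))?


N(a + b*sqrt(d)) = a^2 - d*b^2
= (-6)^2 - (17)*(6)^2
= 36 - 612
= -576

-576


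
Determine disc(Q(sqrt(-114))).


For K = Q(sqrt(d)) with d squarefree: disc(K) = d if d = 1 mod 4, and disc(K) = 4d if d = 2 or 3 mod 4.
Here d = -114, and d mod 4 = 2.
d = 2 mod 4, not 1 (O_K = Z[sqrt(d)]), so disc(K) = 4d = 4 * (-114) = -456

-456


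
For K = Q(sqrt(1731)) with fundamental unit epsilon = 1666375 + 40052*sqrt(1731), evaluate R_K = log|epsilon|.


epsilon = 1666375 + 40052*sqrt(1731)
= 3.3327e+06
R = ln(3.3327e+06)
= 15.0193

15.0193


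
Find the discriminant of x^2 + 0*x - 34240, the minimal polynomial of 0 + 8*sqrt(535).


The element 0 + 8*sqrt(535) has minimal polynomial:
x^2 + 0*x - 34240
Discriminant = (0)^2 - 4*(-34240)
= 0 + 136960
= 136960

136960


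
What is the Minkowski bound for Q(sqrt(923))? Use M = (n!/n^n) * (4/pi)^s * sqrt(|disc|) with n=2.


d = 923, d mod 4 = 3, so disc(K) = 4d = 3692; |disc(K)| = 3692
Real quadratic field, so n = 2, s = r2 = 0, r1 = 2
M = (n!/n^n) * (4/pi)^s * sqrt(|disc(K)|) = (2!/2^2) * (4/pi)^0 * sqrt(3692)
= 0.5 * 1.000000 * 60.761830
= 30.3809

30.3809


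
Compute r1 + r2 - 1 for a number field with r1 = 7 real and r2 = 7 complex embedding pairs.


By Dirichlet's unit theorem:
rank = r1 + r2 - 1
= 7 + 7 - 1
= 13

13


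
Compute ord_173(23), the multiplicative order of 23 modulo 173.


We want ord_173(23), the smallest k >= 1 with 23^k = 1 mod 173.
n = 173 = 173, phi(173) = 172; the order divides phi(n).
Divisors of 172: 1, 2, 4, 43, 86, 172
Repeated squaring mod 173: 23^1 = 23, 23^2 = 10, 23^4 = 100, 23^8 = 139, 23^16 = 118, 23^32 = 84, 23^64 = 136, 23^128 = 158
Test divisors in increasing order:
  k=1: 23^1 = 23 mod 173
  k=2: 23^2 = 10 mod 173
  k=4: 23^4 = 100 mod 173
  k=43: 23^43 = 84 * 139 * 10 * 23 = 1 mod 173  <- first divisor giving 1
Order = 43

43


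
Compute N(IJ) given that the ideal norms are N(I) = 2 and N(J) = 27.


N(IJ) = N(I) * N(J)
= 2 * 27
= 54

54


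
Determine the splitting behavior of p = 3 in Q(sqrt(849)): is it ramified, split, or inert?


K = Q(sqrt(849)). Since d mod 4 = 1, disc(K) = 849.
Check p | disc: 849 mod 3 = 0.
p divides disc, so p ramifies: (p) = P^2 with e=2, f=1, g=1.
Therefore p is ramified.

ramified


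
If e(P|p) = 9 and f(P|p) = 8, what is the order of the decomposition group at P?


|D_P| = e * f
= 9 * 8
= 72

72


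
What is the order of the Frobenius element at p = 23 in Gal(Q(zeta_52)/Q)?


The Frobenius at p in Gal(Q(zeta_n)/Q) = (Z/nZ)* is the class of p, so its order is ord_52(23), the smallest k >= 1 with 23^k = 1 mod 52.
n = 52 = 2^2 * 13, phi(52) = 24; the order divides phi(n).
Divisors of 24: 1, 2, 3, 4, 6, 8, 12, 24
Repeated squaring mod 52: 23^1 = 23, 23^2 = 9, 23^4 = 29, 23^8 = 9, 23^16 = 29
Test divisors in increasing order:
  k=1: 23^1 = 23 mod 52
  k=2: 23^2 = 9 mod 52
  k=3: 23^3 = 9 * 23 = 51 mod 52
  k=4: 23^4 = 29 mod 52
  k=6: 23^6 = 29 * 9 = 1 mod 52  <- first divisor giving 1
Order = 6

6


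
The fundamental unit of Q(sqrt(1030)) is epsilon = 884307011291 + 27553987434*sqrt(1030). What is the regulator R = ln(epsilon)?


epsilon = 884307011291 + 27553987434*sqrt(1030)
= 1.7686e+12
R = ln(1.7686e+12)
= 28.2012

28.2012


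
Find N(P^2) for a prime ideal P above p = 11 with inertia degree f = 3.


N(P^a) = p^(a*f)
= 11^(2*3)
= 11^6
= 1771561

1771561


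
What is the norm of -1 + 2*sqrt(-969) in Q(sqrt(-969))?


N(a + b*sqrt(d)) = a^2 - d*b^2
= (-1)^2 - (-969)*(2)^2
= 1 + 3876
= 3877

3877


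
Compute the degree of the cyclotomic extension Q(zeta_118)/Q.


The degree equals Euler's totient phi(118).
118 = 2 * 59
phi(118) = 58

58


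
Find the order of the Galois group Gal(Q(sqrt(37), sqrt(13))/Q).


The 2 square roots of distinct primes are multiplicatively independent over Q,
so [K:Q] = 2^2 and Gal(K/Q) is isomorphic to (Z/2Z)^2.
|Gal| = 2^2 = 4

4


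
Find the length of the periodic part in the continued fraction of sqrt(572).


Run the CF algorithm for sqrt(572).
a_0 = floor(sqrt(572)) = 23; set m_0=0, q_0=1.
Recurrence: m' = q*a - m,  q' = (d - m'^2)/q,  a' = floor((a_0 + m')/q').
  step 1: m=23, q=43, a=1
  step 2: m=20, q=4, a=10
  step 3: m=20, q=43, a=1
  step 4: m=23, q=1, a=46
a_4 = 2*a_0 = 46, so the period closes here.
sqrt(572) = [23; 1, 10, 1, 46]
Period length = 4

4


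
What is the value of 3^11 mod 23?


p = 23 is prime and the exponent is (p-1)/2 = 11, so by Euler's criterion 3^11 = (3/23) = +1 or -1 mod 23.
Compute by square-and-multiply:
  11 = 8 + 2 + 1 (binary 1011)
  Repeated squaring mod 23: 3^1 = 3, 3^2 = 9, 3^4 = 12, 3^8 = 6
  3^11 = 3^8 * 3^2 * 3^1 = 6 * 9 * 3 mod 23
    6 * 9 = 54 = 8 mod 23
    8 * 3 = 24 = 1 mod 23
  3^11 = 1 mod 23
Result 1: 3 is a quadratic residue mod 23.
3^11 mod 23 = 1

1


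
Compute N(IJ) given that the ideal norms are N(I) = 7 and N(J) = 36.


N(IJ) = N(I) * N(J)
= 7 * 36
= 252

252


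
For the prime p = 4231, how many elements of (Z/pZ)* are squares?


For prime p, the number of non-zero quadratic residues is (p-1)/2.
= (4231-1)/2
= 2115

2115


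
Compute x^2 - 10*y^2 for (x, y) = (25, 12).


x^2 - d*y^2
= 25^2 - 10*12^2
= 625 - 1440
= -815

-815


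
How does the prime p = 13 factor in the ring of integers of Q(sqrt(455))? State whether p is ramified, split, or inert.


K = Q(sqrt(455)). Since d mod 4 = 3, disc(K) = 1820.
Check p | disc: 1820 mod 13 = 0.
p divides disc, so p ramifies: (p) = P^2 with e=2, f=1, g=1.
Therefore p is ramified.

ramified


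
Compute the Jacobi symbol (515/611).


Compute (515/611) via quadratic reciprocity:
  reciprocity: (515/611) -> -(611/515)
  reduce: (96/515)
  pull out 2: (2/515) = -1  (since 515 mod 8 = 3)
  pull out 2: (2/515) = -1  (since 515 mod 8 = 3)
  pull out 2: (2/515) = -1  (since 515 mod 8 = 3)
  pull out 2: (2/515) = -1  (since 515 mod 8 = 3)
  pull out 2: (2/515) = -1  (since 515 mod 8 = 3)
  reciprocity: (3/515) -> -(515/3)
  reduce: (2/3)
  pull out 2: (2/3) = -1  (since 3 mod 8 = 3)
  (1/3) = 1
Product of signs = 1

1


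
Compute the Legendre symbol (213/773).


p = 773 is prime, so compute (213/773) with the reciprocity algorithm (Jacobi-symbol steps: pull out 2s via (2/n), flip via reciprocity, reduce):
  reciprocity: (213/773) -> +(773/213)
  reduce: (134/213)
  pull out 2: (2/213) = -1  (since 213 mod 8 = 5)
  reciprocity: (67/213) -> +(213/67)
  reduce: (12/67)
  pull out 2: (2/67) = -1  (since 67 mod 8 = 3)
  pull out 2: (2/67) = -1  (since 67 mod 8 = 3)
  reciprocity: (3/67) -> -(67/3)
  reduce: (1/3)
  (1/3) = 1
Product of signs = 1
(213/773) = 1

1


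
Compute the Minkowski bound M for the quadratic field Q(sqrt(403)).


d = 403, d mod 4 = 3, so disc(K) = 4d = 1612; |disc(K)| = 1612
Real quadratic field, so n = 2, s = r2 = 0, r1 = 2
M = (n!/n^n) * (4/pi)^s * sqrt(|disc(K)|) = (2!/2^2) * (4/pi)^0 * sqrt(1612)
= 0.5 * 1.000000 * 40.149720
= 20.0749

20.0749


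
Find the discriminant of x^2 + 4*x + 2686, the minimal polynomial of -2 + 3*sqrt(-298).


The element -2 + 3*sqrt(-298) has minimal polynomial:
x^2 + 4*x + 2686
Discriminant = (4)^2 - 4*(2686)
= 16 - 10744
= -10728

-10728


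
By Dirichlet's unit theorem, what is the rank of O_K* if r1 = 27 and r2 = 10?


By Dirichlet's unit theorem:
rank = r1 + r2 - 1
= 27 + 10 - 1
= 36

36


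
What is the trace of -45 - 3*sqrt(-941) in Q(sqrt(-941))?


Tr(a + b*sqrt(d)) = (a + b*sqrt(d)) + (a - b*sqrt(d)) = 2a
= 2 * (-45)
= -90

-90


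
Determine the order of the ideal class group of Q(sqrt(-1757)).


K = Q(sqrt(-1757)). d mod 4 = 3, so D = disc(K) = 4d = -7028
h(K) equals the number of primitive reduced positive-definite forms (a, b, c) = a*x^2 + b*x*y + c*y^2 with b^2 - 4ac = D,
where reduced means |b| <= a <= c, with b >= 0 whenever |b| = a or a = c, and primitive means gcd(a, b, c) = 1.
Reduced forces 3a^2 <= |D| = 7028, so 1 <= a <= 48; b must have the parity of D, and c = (b^2 - D)/(4a) must be an integer >= a.
Enumerate a = 1..48, b in [-a, a]:
  a=1: (1, 0, 1757)  [1]
  a=2: (2, 2, 879)  [1]
  a=3: (3, -2, 586), (3, 2, 586)  [2]
  a=4..5: none
  a=6: (6, -2, 293), (6, 2, 293)  [2]
  a=7: (7, 0, 251)  [1]
  a=8: none
  a=9: (9, -8, 197), (9, 8, 197)  [2]
  a=10: none
  a=11: (11, -10, 162), (11, 10, 162)  [2]
  a=12..13: none
  a=14: (14, 14, 129)  [1]
  a=15..17: none
  a=18: (18, -10, 99), (18, 10, 99)  [2]
  a=19..20: none
  a=21: (21, -14, 86), (21, 14, 86)  [2]
  a=22: (22, -10, 81), (22, 10, 81)  [2]
  a=23..26: none
  a=27: (27, -10, 66), (27, 10, 66)  [2]
  a=28..30: none
  a=31: (31, -28, 63), (31, 28, 63)  [2]
  a=32: none
  a=33: (33, -32, 61), (33, -10, 54), (33, 10, 54), (33, 32, 61)  [4]
  a=34..41: none
  a=42: (42, -14, 43), (42, 14, 43)  [2]
  a=43..48: none
Total reduced forms: 1 + 1 + 2 + 2 + 1 + 2 + 2 + 1 + 2 + 2 + 2 + 2 + 2 + 4 + 2 = 28
h = 28

28


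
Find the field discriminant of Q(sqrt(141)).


For K = Q(sqrt(d)) with d squarefree: disc(K) = d if d = 1 mod 4, and disc(K) = 4d if d = 2 or 3 mod 4.
Here d = 141, and d mod 4 = 1.
d = 1 mod 4 (O_K = Z[(1+sqrt(d))/2]), so disc(K) = d = 141

141


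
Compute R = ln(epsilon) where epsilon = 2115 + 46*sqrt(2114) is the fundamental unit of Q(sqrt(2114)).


epsilon = 2115 + 46*sqrt(2114)
= 4229.9998
R = ln(4229.9998)
= 8.3500

8.3500


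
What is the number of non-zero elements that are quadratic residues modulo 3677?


For prime p, the number of non-zero quadratic residues is (p-1)/2.
= (3677-1)/2
= 1838

1838


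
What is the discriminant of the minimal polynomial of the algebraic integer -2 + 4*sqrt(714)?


The element -2 + 4*sqrt(714) has minimal polynomial:
x^2 + 4*x - 11420
Discriminant = (4)^2 - 4*(-11420)
= 16 + 45680
= 45696

45696


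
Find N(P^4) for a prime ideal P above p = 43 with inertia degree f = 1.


N(P^a) = p^(a*f)
= 43^(4*1)
= 43^4
= 3418801

3418801


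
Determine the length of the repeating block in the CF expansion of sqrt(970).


Run the CF algorithm for sqrt(970).
a_0 = floor(sqrt(970)) = 31; set m_0=0, q_0=1.
Recurrence: m' = q*a - m,  q' = (d - m'^2)/q,  a' = floor((a_0 + m')/q').
  step 1: m=31, q=9, a=6
  step 2: m=23, q=49, a=1
  step 3: m=26, q=6, a=9
  step 4: m=28, q=31, a=1
  step 5: m=3, q=31, a=1
  step 6: m=28, q=6, a=9
  step 7: m=26, q=49, a=1
  step 8: m=23, q=9, a=6
  step 9: m=31, q=1, a=62
a_9 = 2*a_0 = 62, so the period closes here.
sqrt(970) = [31; 6, 1, 9, 1, 1, 9, 1, 6, 62]
Period length = 9

9


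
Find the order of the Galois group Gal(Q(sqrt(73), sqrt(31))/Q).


The 2 square roots of distinct primes are multiplicatively independent over Q,
so [K:Q] = 2^2 and Gal(K/Q) is isomorphic to (Z/2Z)^2.
|Gal| = 2^2 = 4

4


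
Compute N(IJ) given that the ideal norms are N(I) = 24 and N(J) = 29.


N(IJ) = N(I) * N(J)
= 24 * 29
= 696

696


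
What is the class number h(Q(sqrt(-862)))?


K = Q(sqrt(-862)). d mod 4 = 2, so D = disc(K) = 4d = -3448
h(K) equals the number of primitive reduced positive-definite forms (a, b, c) = a*x^2 + b*x*y + c*y^2 with b^2 - 4ac = D,
where reduced means |b| <= a <= c, with b >= 0 whenever |b| = a or a = c, and primitive means gcd(a, b, c) = 1.
Reduced forces 3a^2 <= |D| = 3448, so 1 <= a <= 33; b must have the parity of D, and c = (b^2 - D)/(4a) must be an integer >= a.
Enumerate a = 1..33, b in [-a, a]:
  a=1: (1, 0, 862)  [1]
  a=2: (2, 0, 431)  [1]
  a=3..12: none
  a=13: (13, -6, 67), (13, 6, 67)  [2]
  a=14..22: none
  a=23: (23, -18, 41), (23, 18, 41)  [2]
  a=24..25: none
  a=26: (26, -20, 37), (26, 20, 37)  [2]
  a=27..33: none
Total reduced forms: 1 + 1 + 2 + 2 + 2 = 8
h = 8

8


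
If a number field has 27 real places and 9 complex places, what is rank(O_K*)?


By Dirichlet's unit theorem:
rank = r1 + r2 - 1
= 27 + 9 - 1
= 35

35


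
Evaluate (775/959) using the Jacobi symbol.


Compute (775/959) via quadratic reciprocity:
  reciprocity: (775/959) -> -(959/775)
  reduce: (184/775)
  pull out 2: (2/775) = +1  (since 775 mod 8 = 7)
  pull out 2: (2/775) = +1  (since 775 mod 8 = 7)
  pull out 2: (2/775) = +1  (since 775 mod 8 = 7)
  reciprocity: (23/775) -> -(775/23)
  reduce: (16/23)
  pull out 2: (2/23) = +1  (since 23 mod 8 = 7)
  pull out 2: (2/23) = +1  (since 23 mod 8 = 7)
  pull out 2: (2/23) = +1  (since 23 mod 8 = 7)
  pull out 2: (2/23) = +1  (since 23 mod 8 = 7)
  (1/23) = 1
Product of signs = 1

1


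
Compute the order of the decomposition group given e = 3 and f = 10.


|D_P| = e * f
= 3 * 10
= 30

30


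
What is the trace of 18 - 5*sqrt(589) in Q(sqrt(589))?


Tr(a + b*sqrt(d)) = (a + b*sqrt(d)) + (a - b*sqrt(d)) = 2a
= 2 * (18)
= 36

36


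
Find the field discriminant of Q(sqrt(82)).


For K = Q(sqrt(d)) with d squarefree: disc(K) = d if d = 1 mod 4, and disc(K) = 4d if d = 2 or 3 mod 4.
Here d = 82, and d mod 4 = 2.
d = 2 mod 4, not 1 (O_K = Z[sqrt(d)]), so disc(K) = 4d = 4 * (82) = 328

328


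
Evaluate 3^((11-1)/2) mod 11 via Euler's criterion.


p = 11 is prime and the exponent is (p-1)/2 = 5, so by Euler's criterion 3^5 = (3/11) = +1 or -1 mod 11.
Compute by square-and-multiply:
  5 = 4 + 1 (binary 101)
  Repeated squaring mod 11: 3^1 = 3, 3^2 = 9, 3^4 = 4
  3^5 = 3^4 * 3^1 = 4 * 3 mod 11
    4 * 3 = 12 = 1 mod 11
  3^5 = 1 mod 11
Result 1: 3 is a quadratic residue mod 11.
3^5 mod 11 = 1

1


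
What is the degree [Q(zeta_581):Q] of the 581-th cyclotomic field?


The degree equals Euler's totient phi(581).
581 = 7 * 83
phi(581) = 492

492


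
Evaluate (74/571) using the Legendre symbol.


p = 571 is prime, so compute (74/571) with the reciprocity algorithm (Jacobi-symbol steps: pull out 2s via (2/n), flip via reciprocity, reduce):
  pull out 2: (2/571) = -1  (since 571 mod 8 = 3)
  reciprocity: (37/571) -> +(571/37)
  reduce: (16/37)
  pull out 2: (2/37) = -1  (since 37 mod 8 = 5)
  pull out 2: (2/37) = -1  (since 37 mod 8 = 5)
  pull out 2: (2/37) = -1  (since 37 mod 8 = 5)
  pull out 2: (2/37) = -1  (since 37 mod 8 = 5)
  (1/37) = 1
Product of signs = -1
(74/571) = -1

-1


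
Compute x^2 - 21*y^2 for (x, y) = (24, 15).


x^2 - d*y^2
= 24^2 - 21*15^2
= 576 - 4725
= -4149

-4149


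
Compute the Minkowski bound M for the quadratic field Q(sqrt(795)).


d = 795, d mod 4 = 3, so disc(K) = 4d = 3180; |disc(K)| = 3180
Real quadratic field, so n = 2, s = r2 = 0, r1 = 2
M = (n!/n^n) * (4/pi)^s * sqrt(|disc(K)|) = (2!/2^2) * (4/pi)^0 * sqrt(3180)
= 0.5 * 1.000000 * 56.391489
= 28.1957

28.1957


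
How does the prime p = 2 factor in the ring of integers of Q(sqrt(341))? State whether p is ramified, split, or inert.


K = Q(sqrt(341)). Since d mod 4 = 1, disc(K) = 341.
Check p | disc: 341 mod 2 = 1.
p=2 does not divide disc (d is 1 mod 4). 2 splits iff d = 1 mod 8.
d mod 8 = 5, so (d/2) = -1.
(d/p) = -1, so p is inert: (p) stays prime with e=1, f=2, g=1.
Therefore p is inert.

inert


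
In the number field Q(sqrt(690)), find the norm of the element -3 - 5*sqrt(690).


N(a + b*sqrt(d)) = a^2 - d*b^2
= (-3)^2 - (690)*(-5)^2
= 9 - 17250
= -17241

-17241


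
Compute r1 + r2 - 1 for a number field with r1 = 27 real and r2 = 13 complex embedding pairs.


By Dirichlet's unit theorem:
rank = r1 + r2 - 1
= 27 + 13 - 1
= 39

39


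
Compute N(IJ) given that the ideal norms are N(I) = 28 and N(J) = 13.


N(IJ) = N(I) * N(J)
= 28 * 13
= 364

364


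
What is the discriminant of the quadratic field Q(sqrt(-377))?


For K = Q(sqrt(d)) with d squarefree: disc(K) = d if d = 1 mod 4, and disc(K) = 4d if d = 2 or 3 mod 4.
Here d = -377, and d mod 4 = 3.
d = 3 mod 4, not 1 (O_K = Z[sqrt(d)]), so disc(K) = 4d = 4 * (-377) = -1508

-1508


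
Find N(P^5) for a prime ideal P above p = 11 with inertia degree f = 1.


N(P^a) = p^(a*f)
= 11^(5*1)
= 11^5
= 161051

161051


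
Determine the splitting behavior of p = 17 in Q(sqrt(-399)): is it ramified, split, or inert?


K = Q(sqrt(-399)). Since d mod 4 = 1, disc(K) = -399.
Check p | disc: -399 mod 17 = 9.
p does not divide disc. Compute Legendre symbol (d/p):
9^((17-1)/2) mod 17 = 1
(d/p) = 1, so p splits: (p) = P*P' with e=1, f=1, g=2.
Therefore p is split.

split


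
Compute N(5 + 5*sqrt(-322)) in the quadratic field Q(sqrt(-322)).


N(a + b*sqrt(d)) = a^2 - d*b^2
= (5)^2 - (-322)*(5)^2
= 25 + 8050
= 8075

8075


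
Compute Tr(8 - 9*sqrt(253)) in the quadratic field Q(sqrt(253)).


Tr(a + b*sqrt(d)) = (a + b*sqrt(d)) + (a - b*sqrt(d)) = 2a
= 2 * (8)
= 16

16


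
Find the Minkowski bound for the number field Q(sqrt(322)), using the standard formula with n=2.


d = 322, d mod 4 = 2, so disc(K) = 4d = 1288; |disc(K)| = 1288
Real quadratic field, so n = 2, s = r2 = 0, r1 = 2
M = (n!/n^n) * (4/pi)^s * sqrt(|disc(K)|) = (2!/2^2) * (4/pi)^0 * sqrt(1288)
= 0.5 * 1.000000 * 35.888717
= 17.9444

17.9444


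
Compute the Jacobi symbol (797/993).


Compute (797/993) via quadratic reciprocity:
  reciprocity: (797/993) -> +(993/797)
  reduce: (196/797)
  pull out 2: (2/797) = -1  (since 797 mod 8 = 5)
  pull out 2: (2/797) = -1  (since 797 mod 8 = 5)
  reciprocity: (49/797) -> +(797/49)
  reduce: (13/49)
  reciprocity: (13/49) -> +(49/13)
  reduce: (10/13)
  pull out 2: (2/13) = -1  (since 13 mod 8 = 5)
  reciprocity: (5/13) -> +(13/5)
  reduce: (3/5)
  reciprocity: (3/5) -> +(5/3)
  reduce: (2/3)
  pull out 2: (2/3) = -1  (since 3 mod 8 = 3)
  (1/3) = 1
Product of signs = 1

1


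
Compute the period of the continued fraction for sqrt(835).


Run the CF algorithm for sqrt(835).
a_0 = floor(sqrt(835)) = 28; set m_0=0, q_0=1.
Recurrence: m' = q*a - m,  q' = (d - m'^2)/q,  a' = floor((a_0 + m')/q').
  step 1: m=28, q=51, a=1
  step 2: m=23, q=6, a=8
  step 3: m=25, q=35, a=1
  step 4: m=10, q=21, a=1
  step 5: m=11, q=34, a=1
  step 6: m=23, q=9, a=5
  step 7: m=22, q=39, a=1
  step 8: m=17, q=14, a=3
  step 9: m=25, q=15, a=3
  step 10: m=20, q=29, a=1
  step 11: m=9, q=26, a=1
  step 12: m=17, q=21, a=2
  step 13: m=25, q=10, a=5
  step 14: m=25, q=21, a=2
  step 15: m=17, q=26, a=1
  step 16: m=9, q=29, a=1
  step 17: m=20, q=15, a=3
  step 18: m=25, q=14, a=3
  step 19: m=17, q=39, a=1
  step 20: m=22, q=9, a=5
  step 21: m=23, q=34, a=1
  step 22: m=11, q=21, a=1
  step 23: m=10, q=35, a=1
  step 24: m=25, q=6, a=8
  step 25: m=23, q=51, a=1
  step 26: m=28, q=1, a=56
a_26 = 2*a_0 = 56, so the period closes here.
sqrt(835) = [28; 1, 8, 1, 1, 1, 5, 1, 3, 3, 1, 1, 2, 5, 2, 1, 1, 3, 3, 1, 5, 1, 1, 1, 8, 1, 56]
Period length = 26

26
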